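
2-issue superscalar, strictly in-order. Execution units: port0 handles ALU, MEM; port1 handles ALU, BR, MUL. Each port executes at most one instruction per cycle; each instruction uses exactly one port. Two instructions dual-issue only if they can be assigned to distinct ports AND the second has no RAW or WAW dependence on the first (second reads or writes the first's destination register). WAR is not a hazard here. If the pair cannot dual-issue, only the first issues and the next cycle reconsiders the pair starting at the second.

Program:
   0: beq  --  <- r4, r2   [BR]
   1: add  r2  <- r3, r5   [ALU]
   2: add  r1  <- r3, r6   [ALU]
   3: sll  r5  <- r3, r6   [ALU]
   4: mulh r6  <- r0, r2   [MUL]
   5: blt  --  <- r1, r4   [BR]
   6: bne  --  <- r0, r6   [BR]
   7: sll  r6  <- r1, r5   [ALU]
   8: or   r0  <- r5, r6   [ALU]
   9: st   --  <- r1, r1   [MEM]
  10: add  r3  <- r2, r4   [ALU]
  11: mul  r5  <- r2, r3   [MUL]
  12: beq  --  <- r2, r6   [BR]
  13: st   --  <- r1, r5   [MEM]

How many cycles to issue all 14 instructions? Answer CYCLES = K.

0. beq.BR+add.ALU @i0&i1  | pair
1. add.ALU+sll.ALU @i2&i3  | pair
2. mulh.MUL @i4  | no-port MUL/BR
3. blt.BR @i5  | no-port BR/BR
4. bne.BR+sll.ALU @i6&i7  | pair
5. or.ALU+st.MEM @i8&i9  | pair
6. add.ALU @i10  | RAW r3
7. mul.MUL @i11  | no-port MUL/BR
8. beq.BR+st.MEM @i12&i13  | pair

CYCLES = 9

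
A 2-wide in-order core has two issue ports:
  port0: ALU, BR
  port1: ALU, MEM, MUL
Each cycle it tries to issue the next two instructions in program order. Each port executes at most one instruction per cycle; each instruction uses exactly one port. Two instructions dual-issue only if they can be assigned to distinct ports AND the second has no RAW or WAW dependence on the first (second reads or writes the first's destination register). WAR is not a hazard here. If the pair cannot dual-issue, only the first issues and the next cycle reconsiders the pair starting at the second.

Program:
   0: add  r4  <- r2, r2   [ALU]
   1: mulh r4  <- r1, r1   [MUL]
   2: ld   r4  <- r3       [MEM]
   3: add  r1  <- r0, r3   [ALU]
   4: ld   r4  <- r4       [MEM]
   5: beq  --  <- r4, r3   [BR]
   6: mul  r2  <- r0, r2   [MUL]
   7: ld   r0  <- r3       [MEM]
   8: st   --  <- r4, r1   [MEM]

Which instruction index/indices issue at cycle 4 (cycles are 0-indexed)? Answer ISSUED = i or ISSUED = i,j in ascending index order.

ISSUED = 5,6

  cy0 -> i0 (add.ALU) WAW r4
  cy1 -> i1 (mulh.MUL) no-port MUL/MEM
  cy2 -> i2&i3 (ld.MEM/add.ALU) pair
  cy3 -> i4 (ld.MEM) RAW r4
  cy4 -> i5&i6 (beq.BR/mul.MUL) pair
  cy5 -> i7 (ld.MEM) no-port MEM/MEM
  cy6 -> i8 (st.MEM) tail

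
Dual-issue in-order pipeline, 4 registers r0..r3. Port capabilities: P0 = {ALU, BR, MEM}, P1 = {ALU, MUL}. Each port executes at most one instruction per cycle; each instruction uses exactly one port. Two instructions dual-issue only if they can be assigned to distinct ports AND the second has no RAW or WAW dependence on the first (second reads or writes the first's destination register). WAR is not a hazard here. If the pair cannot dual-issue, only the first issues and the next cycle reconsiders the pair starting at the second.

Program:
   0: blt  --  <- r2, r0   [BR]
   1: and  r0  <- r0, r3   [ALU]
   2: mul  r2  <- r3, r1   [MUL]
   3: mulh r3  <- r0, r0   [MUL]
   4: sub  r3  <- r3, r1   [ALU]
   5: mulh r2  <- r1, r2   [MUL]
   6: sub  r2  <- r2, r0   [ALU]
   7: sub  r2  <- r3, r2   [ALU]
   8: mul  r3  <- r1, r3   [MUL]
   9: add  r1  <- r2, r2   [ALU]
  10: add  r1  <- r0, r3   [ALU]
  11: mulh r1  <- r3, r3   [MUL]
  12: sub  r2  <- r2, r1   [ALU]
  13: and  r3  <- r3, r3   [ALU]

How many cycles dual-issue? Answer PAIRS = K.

c0: i0,i1 blt/and  2-wide
c1: i2 mul  no-port MUL/MUL
c2: i3 mulh  RAW+WAW r3
c3: i4,i5 sub/mulh  2-wide
c4: i6 sub  RAW+WAW r2
c5: i7,i8 sub/mul  2-wide
c6: i9 add  WAW r1
c7: i10 add  WAW r1
c8: i11 mulh  RAW r1
c9: i12,i13 sub/and  2-wide

PAIRS = 4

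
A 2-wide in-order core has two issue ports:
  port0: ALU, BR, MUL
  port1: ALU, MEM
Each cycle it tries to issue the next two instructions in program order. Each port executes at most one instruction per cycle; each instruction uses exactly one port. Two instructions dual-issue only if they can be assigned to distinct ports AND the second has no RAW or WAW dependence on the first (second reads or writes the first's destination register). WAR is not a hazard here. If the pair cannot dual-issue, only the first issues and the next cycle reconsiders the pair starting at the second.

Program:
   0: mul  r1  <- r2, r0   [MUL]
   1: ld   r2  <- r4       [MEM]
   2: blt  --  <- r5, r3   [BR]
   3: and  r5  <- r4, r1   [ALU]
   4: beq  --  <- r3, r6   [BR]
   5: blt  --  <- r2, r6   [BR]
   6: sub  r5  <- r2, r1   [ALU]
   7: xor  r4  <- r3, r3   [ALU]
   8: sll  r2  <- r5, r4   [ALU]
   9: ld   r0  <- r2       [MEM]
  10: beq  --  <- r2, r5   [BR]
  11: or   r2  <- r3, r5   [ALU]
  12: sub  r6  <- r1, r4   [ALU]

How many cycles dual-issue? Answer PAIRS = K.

PAIRS = 5

[0] i0&i1  mul ld  -- 2-wide
[1] i2&i3  blt and  -- 2-wide
[2] i4  beq  -- no-port BR/BR
[3] i5&i6  blt sub  -- 2-wide
[4] i7  xor  -- RAW r4
[5] i8  sll  -- RAW r2
[6] i9&i10  ld beq  -- 2-wide
[7] i11&i12  or sub  -- 2-wide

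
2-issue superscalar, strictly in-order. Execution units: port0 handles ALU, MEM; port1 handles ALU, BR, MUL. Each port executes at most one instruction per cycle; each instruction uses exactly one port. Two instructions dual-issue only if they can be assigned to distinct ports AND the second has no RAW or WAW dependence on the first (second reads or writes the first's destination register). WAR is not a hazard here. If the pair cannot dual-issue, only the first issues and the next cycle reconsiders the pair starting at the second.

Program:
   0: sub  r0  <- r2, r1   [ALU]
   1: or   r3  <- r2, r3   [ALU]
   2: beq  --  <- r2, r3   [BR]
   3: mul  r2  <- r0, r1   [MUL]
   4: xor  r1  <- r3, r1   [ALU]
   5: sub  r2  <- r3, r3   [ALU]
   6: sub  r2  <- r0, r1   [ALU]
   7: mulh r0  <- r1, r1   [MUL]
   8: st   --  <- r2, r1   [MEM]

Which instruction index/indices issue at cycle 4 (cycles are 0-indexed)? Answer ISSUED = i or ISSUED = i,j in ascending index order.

ISSUED = 6,7

  cy0 -> i0+i1 (sub.ALU+or.ALU) pair
  cy1 -> i2 (beq.BR) no-port BR/MUL
  cy2 -> i3+i4 (mul.MUL+xor.ALU) pair
  cy3 -> i5 (sub.ALU) WAW r2
  cy4 -> i6+i7 (sub.ALU+mulh.MUL) pair
  cy5 -> i8 (st.MEM) tail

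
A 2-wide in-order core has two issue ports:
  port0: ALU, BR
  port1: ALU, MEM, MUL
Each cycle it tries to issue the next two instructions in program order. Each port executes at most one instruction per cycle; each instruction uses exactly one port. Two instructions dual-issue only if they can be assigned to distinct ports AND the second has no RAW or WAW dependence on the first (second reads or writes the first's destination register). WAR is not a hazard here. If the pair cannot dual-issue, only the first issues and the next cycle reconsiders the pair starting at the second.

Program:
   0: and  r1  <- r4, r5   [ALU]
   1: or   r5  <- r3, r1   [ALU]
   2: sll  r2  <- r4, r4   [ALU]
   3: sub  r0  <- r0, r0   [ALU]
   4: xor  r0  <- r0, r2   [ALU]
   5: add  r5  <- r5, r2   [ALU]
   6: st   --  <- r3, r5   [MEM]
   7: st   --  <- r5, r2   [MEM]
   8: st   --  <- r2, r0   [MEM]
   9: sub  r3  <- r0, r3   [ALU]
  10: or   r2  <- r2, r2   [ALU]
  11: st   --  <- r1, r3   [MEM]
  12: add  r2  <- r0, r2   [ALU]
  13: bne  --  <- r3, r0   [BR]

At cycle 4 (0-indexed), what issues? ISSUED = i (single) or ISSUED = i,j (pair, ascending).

0. and @i0  | RAW r1
1. or;sll @i1/i2  | pair
2. sub @i3  | RAW+WAW r0
3. xor;add @i4/i5  | pair
4. st @i6  | no-port MEM/MEM
5. st @i7  | no-port MEM/MEM
6. st;sub @i8/i9  | pair
7. or;st @i10/i11  | pair
8. add;bne @i12/i13  | pair

ISSUED = 6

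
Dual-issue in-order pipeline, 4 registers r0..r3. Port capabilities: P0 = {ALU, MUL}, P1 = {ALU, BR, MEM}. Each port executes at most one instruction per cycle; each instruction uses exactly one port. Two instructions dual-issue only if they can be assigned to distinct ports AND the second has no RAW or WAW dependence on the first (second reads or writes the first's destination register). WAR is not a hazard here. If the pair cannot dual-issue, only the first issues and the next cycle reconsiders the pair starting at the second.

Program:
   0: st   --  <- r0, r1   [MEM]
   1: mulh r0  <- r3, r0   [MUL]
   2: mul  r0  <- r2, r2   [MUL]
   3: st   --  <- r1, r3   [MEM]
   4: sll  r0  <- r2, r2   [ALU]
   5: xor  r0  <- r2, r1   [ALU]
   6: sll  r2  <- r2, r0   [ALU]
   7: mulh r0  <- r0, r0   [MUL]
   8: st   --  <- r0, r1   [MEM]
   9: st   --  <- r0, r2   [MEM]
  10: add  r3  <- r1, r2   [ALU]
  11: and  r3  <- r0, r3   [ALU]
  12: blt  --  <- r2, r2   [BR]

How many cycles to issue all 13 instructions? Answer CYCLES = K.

CYCLES = 8

c0: i0/i1 st;mulh  pair
c1: i2/i3 mul;st  pair
c2: i4 sll  WAW r0
c3: i5 xor  RAW r0
c4: i6/i7 sll;mulh  pair
c5: i8 st  no-port MEM/MEM
c6: i9/i10 st;add  pair
c7: i11/i12 and;blt  pair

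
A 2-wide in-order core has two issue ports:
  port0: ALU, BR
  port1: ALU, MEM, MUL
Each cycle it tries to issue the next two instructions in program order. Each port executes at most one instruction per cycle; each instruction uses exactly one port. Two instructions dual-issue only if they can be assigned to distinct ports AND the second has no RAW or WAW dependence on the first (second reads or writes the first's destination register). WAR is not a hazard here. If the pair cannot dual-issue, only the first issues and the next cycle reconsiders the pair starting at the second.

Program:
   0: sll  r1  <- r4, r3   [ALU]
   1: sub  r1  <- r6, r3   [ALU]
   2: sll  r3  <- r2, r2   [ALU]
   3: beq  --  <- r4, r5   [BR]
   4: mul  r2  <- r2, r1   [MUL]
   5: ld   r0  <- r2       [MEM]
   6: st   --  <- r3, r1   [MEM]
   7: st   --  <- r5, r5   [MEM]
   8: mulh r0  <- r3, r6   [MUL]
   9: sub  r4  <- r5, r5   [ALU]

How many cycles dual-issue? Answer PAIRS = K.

PAIRS = 3

t=0 i0:sll ; WAW r1
t=1 i1&i2:sub sll ; dual
t=2 i3&i4:beq mul ; dual
t=3 i5:ld ; no-port MEM/MEM
t=4 i6:st ; no-port MEM/MEM
t=5 i7:st ; no-port MEM/MUL
t=6 i8&i9:mulh sub ; dual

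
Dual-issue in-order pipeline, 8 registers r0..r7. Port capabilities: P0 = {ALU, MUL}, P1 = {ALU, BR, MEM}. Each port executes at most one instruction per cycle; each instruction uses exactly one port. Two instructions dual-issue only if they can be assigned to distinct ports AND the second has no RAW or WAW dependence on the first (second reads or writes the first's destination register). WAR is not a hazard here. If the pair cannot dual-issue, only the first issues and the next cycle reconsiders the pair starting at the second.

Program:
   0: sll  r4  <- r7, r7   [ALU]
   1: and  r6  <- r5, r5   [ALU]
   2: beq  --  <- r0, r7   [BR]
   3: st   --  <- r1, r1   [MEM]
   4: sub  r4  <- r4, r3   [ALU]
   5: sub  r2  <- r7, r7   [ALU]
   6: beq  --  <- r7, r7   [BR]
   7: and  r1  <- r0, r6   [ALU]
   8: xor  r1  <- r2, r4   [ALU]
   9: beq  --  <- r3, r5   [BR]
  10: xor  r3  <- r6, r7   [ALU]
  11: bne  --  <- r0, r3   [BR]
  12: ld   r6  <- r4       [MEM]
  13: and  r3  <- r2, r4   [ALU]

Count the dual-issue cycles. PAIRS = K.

#0 head=0: sll;and i0+i1 2-wide
#1 head=2: beq i2 no-port BR/MEM
#2 head=3: st;sub i3+i4 2-wide
#3 head=5: sub;beq i5+i6 2-wide
#4 head=7: and i7 WAW r1
#5 head=8: xor;beq i8+i9 2-wide
#6 head=10: xor i10 RAW r3
#7 head=11: bne i11 no-port BR/MEM
#8 head=12: ld;and i12+i13 2-wide

PAIRS = 5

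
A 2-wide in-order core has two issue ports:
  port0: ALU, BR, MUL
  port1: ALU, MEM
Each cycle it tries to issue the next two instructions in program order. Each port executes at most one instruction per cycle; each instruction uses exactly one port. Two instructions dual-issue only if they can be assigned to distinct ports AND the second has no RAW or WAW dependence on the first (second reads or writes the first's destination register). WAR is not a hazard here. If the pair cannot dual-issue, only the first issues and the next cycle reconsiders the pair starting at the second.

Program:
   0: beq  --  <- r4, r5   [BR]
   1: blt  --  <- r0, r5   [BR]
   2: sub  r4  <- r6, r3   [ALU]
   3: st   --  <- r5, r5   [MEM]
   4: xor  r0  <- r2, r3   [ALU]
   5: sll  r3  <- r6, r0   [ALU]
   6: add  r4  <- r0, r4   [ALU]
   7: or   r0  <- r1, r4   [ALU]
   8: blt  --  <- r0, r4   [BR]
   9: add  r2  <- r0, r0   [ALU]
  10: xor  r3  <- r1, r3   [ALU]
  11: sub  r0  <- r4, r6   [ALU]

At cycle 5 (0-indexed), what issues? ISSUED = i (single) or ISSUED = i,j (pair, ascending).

ISSUED = 8,9

0. beq @i0  | no-port BR/BR
1. blt;sub @i1+i2  | 2-wide
2. st;xor @i3+i4  | 2-wide
3. sll;add @i5+i6  | 2-wide
4. or @i7  | RAW r0
5. blt;add @i8+i9  | 2-wide
6. xor;sub @i10+i11  | 2-wide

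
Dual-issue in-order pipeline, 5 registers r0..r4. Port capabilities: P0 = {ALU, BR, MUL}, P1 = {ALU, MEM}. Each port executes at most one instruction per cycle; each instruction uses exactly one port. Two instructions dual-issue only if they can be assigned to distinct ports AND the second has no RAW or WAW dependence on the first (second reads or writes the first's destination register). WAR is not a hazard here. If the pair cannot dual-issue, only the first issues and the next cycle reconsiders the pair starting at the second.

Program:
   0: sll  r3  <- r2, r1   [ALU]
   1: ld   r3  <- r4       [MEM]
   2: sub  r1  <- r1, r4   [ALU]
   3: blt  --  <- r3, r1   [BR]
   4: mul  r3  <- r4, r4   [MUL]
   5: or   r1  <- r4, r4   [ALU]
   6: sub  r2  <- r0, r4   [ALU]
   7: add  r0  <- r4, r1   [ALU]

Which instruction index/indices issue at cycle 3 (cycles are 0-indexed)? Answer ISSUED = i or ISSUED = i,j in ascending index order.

0. sll @i0  | WAW r3
1. ld+sub @i1+i2  | pair
2. blt @i3  | no-port BR/MUL
3. mul+or @i4+i5  | pair
4. sub+add @i6+i7  | pair

ISSUED = 4,5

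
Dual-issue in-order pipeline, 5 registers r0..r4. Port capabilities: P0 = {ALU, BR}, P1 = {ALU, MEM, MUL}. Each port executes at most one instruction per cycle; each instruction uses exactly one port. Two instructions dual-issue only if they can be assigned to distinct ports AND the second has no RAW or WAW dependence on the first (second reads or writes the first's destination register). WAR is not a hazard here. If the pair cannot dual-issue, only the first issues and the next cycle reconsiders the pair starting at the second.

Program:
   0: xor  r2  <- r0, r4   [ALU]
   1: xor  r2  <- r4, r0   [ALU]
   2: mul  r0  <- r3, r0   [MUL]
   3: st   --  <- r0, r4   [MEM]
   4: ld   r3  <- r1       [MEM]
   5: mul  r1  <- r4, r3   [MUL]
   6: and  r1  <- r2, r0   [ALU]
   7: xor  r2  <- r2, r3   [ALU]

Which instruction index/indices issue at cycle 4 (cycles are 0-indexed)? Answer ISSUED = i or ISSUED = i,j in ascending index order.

ISSUED = 5

c0: i0 xor.ALU  WAW r2
c1: i1,i2 xor.ALU mul.MUL  dual
c2: i3 st.MEM  no-port MEM/MEM
c3: i4 ld.MEM  no-port MEM/MUL
c4: i5 mul.MUL  WAW r1
c5: i6,i7 and.ALU xor.ALU  dual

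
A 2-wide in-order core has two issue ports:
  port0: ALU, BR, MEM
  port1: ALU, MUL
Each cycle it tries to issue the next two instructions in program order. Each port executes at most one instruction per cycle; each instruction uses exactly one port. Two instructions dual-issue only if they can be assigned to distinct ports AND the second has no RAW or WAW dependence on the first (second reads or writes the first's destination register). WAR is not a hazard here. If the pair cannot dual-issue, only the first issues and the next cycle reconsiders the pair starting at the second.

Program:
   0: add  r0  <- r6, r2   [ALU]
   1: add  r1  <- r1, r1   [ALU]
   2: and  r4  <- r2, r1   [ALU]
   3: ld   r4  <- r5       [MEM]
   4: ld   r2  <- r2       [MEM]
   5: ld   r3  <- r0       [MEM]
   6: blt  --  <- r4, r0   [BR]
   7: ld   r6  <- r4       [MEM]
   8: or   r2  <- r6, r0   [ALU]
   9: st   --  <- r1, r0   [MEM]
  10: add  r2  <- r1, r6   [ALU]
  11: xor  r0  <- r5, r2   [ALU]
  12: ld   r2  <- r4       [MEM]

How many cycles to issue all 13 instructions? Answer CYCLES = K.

CYCLES = 10

c0: i0/i1 add/add  2-wide
c1: i2 and  WAW r4
c2: i3 ld  no-port MEM/MEM
c3: i4 ld  no-port MEM/MEM
c4: i5 ld  no-port MEM/BR
c5: i6 blt  no-port BR/MEM
c6: i7 ld  RAW r6
c7: i8/i9 or/st  2-wide
c8: i10 add  RAW r2
c9: i11/i12 xor/ld  2-wide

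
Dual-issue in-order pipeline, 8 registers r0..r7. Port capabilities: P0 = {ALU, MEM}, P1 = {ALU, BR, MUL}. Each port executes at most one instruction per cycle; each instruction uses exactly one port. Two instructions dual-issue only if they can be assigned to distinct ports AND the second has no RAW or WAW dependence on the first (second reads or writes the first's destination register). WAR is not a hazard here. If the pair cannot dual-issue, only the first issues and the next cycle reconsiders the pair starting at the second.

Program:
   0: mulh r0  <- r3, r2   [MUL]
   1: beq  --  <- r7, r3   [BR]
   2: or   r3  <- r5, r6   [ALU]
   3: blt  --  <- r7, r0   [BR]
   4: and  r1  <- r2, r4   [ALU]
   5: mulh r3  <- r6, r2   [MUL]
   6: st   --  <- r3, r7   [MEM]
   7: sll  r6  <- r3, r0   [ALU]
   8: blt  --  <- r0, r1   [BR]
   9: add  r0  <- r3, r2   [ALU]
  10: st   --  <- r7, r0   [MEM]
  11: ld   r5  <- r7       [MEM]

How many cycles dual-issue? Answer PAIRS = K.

t=0 i0:mulh.MUL ; no-port MUL/BR
t=1 i1&i2:beq.BR or.ALU ; 2-wide
t=2 i3&i4:blt.BR and.ALU ; 2-wide
t=3 i5:mulh.MUL ; RAW r3
t=4 i6&i7:st.MEM sll.ALU ; 2-wide
t=5 i8&i9:blt.BR add.ALU ; 2-wide
t=6 i10:st.MEM ; no-port MEM/MEM
t=7 i11:ld.MEM ; tail

PAIRS = 4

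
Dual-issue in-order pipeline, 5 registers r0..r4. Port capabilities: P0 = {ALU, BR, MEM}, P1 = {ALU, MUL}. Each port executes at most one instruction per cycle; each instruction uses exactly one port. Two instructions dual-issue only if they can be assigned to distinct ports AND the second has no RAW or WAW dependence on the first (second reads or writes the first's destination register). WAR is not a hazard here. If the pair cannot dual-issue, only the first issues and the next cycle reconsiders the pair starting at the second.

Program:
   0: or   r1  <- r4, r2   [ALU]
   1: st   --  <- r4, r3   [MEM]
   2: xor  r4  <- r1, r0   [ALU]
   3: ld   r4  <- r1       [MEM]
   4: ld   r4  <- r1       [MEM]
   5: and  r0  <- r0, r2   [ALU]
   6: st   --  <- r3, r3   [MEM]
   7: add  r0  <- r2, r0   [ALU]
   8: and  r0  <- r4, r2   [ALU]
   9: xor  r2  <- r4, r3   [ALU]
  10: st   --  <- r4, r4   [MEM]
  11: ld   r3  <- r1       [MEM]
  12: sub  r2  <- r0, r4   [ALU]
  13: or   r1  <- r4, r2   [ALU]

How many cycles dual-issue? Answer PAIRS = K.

PAIRS = 5

#0 head=0: or.ALU/st.MEM i0,i1 2-wide
#1 head=2: xor.ALU i2 WAW r4
#2 head=3: ld.MEM i3 no-port MEM/MEM
#3 head=4: ld.MEM/and.ALU i4,i5 2-wide
#4 head=6: st.MEM/add.ALU i6,i7 2-wide
#5 head=8: and.ALU/xor.ALU i8,i9 2-wide
#6 head=10: st.MEM i10 no-port MEM/MEM
#7 head=11: ld.MEM/sub.ALU i11,i12 2-wide
#8 head=13: or.ALU i13 tail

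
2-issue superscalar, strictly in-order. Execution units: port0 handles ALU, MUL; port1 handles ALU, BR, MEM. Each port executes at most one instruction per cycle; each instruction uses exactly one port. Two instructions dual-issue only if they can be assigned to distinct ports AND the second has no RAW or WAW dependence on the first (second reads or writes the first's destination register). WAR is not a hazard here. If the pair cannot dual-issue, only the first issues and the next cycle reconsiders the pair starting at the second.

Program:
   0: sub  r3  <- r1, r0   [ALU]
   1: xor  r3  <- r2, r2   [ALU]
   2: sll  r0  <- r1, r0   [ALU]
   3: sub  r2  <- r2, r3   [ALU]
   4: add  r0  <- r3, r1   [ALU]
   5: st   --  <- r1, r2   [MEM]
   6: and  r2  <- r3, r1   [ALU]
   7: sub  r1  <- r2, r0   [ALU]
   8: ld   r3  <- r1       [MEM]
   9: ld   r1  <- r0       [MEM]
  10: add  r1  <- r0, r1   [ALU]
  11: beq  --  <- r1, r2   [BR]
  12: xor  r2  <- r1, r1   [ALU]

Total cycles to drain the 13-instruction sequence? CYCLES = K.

0. sub @i0  | WAW r3
1. xor sll @i1+i2  | 2-wide
2. sub add @i3+i4  | 2-wide
3. st and @i5+i6  | 2-wide
4. sub @i7  | RAW r1
5. ld @i8  | no-port MEM/MEM
6. ld @i9  | RAW+WAW r1
7. add @i10  | RAW r1
8. beq xor @i11+i12  | 2-wide

CYCLES = 9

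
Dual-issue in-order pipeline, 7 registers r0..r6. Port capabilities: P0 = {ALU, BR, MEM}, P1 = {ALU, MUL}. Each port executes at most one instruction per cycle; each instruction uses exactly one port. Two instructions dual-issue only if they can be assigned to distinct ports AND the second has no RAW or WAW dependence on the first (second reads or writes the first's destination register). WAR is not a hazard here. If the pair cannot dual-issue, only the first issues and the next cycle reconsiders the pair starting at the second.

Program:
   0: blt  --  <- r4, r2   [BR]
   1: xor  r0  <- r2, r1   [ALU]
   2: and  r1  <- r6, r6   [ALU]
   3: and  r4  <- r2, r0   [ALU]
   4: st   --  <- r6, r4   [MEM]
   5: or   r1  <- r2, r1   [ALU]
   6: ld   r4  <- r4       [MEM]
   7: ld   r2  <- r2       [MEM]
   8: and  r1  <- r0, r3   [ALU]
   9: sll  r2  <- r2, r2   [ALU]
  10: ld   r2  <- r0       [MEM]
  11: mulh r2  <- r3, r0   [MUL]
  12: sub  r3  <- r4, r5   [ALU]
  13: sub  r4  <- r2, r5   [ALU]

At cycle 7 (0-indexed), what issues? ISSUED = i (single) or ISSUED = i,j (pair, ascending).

ISSUED = 11,12

0. blt xor @i0,i1  | 2-wide
1. and and @i2,i3  | 2-wide
2. st or @i4,i5  | 2-wide
3. ld @i6  | no-port MEM/MEM
4. ld and @i7,i8  | 2-wide
5. sll @i9  | WAW r2
6. ld @i10  | WAW r2
7. mulh sub @i11,i12  | 2-wide
8. sub @i13  | tail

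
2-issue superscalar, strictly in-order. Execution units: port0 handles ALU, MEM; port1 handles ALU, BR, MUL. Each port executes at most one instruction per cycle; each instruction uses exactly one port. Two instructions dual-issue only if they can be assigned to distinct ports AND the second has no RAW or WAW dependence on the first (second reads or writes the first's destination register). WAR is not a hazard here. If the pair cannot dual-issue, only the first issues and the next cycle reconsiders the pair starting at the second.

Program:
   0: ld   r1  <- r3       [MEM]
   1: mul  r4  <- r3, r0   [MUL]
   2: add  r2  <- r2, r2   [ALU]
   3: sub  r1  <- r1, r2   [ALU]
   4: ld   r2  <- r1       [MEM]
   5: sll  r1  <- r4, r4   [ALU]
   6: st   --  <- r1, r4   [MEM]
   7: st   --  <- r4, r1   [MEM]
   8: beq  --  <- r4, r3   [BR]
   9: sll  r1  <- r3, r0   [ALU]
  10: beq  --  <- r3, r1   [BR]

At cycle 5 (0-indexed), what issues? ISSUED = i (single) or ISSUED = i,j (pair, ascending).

ISSUED = 7,8

[0] i0/i1  ld+mul  -- pair
[1] i2  add  -- RAW r2
[2] i3  sub  -- RAW r1
[3] i4/i5  ld+sll  -- pair
[4] i6  st  -- no-port MEM/MEM
[5] i7/i8  st+beq  -- pair
[6] i9  sll  -- RAW r1
[7] i10  beq  -- tail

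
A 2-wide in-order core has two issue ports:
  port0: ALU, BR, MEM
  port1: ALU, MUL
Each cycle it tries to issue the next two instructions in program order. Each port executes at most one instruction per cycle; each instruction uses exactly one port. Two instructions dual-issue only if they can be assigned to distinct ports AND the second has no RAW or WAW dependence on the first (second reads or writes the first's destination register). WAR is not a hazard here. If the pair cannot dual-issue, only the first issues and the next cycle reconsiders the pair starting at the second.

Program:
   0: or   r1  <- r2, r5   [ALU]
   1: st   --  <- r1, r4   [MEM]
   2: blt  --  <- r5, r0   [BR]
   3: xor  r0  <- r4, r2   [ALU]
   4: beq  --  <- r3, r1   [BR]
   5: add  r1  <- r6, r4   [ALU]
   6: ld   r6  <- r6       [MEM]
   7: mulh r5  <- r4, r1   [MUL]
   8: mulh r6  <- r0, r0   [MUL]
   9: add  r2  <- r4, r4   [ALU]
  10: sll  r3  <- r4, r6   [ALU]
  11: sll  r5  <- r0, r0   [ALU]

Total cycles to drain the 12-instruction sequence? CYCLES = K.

CYCLES = 7

c0: i0 or  RAW r1
c1: i1 st  no-port MEM/BR
c2: i2,i3 blt;xor  pair
c3: i4,i5 beq;add  pair
c4: i6,i7 ld;mulh  pair
c5: i8,i9 mulh;add  pair
c6: i10,i11 sll;sll  pair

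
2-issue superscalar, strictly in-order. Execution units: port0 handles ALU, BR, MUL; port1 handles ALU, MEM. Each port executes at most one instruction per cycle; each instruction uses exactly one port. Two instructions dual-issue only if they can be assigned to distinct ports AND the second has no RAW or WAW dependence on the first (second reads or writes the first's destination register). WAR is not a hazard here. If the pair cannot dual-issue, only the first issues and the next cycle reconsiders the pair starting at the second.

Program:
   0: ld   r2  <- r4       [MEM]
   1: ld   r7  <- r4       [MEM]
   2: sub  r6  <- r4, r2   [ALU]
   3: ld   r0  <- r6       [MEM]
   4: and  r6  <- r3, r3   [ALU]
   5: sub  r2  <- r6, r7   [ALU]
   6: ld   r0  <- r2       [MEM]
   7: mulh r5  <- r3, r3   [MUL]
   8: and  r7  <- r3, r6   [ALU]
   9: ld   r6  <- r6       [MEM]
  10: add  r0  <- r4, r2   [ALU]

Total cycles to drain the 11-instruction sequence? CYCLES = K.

CYCLES = 7

#0 head=0: ld i0 no-port MEM/MEM
#1 head=1: ld/sub i1&i2 pair
#2 head=3: ld/and i3&i4 pair
#3 head=5: sub i5 RAW r2
#4 head=6: ld/mulh i6&i7 pair
#5 head=8: and/ld i8&i9 pair
#6 head=10: add i10 tail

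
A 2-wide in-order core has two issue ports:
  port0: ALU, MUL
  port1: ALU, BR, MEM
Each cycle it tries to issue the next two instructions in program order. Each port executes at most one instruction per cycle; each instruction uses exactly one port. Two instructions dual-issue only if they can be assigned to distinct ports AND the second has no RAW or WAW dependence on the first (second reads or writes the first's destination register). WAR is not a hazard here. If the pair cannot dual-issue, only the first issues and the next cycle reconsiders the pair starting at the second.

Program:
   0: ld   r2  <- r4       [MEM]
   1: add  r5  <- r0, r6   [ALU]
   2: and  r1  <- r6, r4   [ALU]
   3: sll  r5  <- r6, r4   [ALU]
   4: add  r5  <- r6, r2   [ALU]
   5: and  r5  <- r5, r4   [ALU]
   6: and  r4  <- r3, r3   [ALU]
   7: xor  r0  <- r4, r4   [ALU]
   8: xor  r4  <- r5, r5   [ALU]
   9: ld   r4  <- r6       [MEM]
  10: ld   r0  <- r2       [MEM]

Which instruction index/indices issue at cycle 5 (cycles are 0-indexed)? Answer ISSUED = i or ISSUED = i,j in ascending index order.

ISSUED = 9

c0: i0/i1 ld/add  dual
c1: i2/i3 and/sll  dual
c2: i4 add  RAW+WAW r5
c3: i5/i6 and/and  dual
c4: i7/i8 xor/xor  dual
c5: i9 ld  no-port MEM/MEM
c6: i10 ld  tail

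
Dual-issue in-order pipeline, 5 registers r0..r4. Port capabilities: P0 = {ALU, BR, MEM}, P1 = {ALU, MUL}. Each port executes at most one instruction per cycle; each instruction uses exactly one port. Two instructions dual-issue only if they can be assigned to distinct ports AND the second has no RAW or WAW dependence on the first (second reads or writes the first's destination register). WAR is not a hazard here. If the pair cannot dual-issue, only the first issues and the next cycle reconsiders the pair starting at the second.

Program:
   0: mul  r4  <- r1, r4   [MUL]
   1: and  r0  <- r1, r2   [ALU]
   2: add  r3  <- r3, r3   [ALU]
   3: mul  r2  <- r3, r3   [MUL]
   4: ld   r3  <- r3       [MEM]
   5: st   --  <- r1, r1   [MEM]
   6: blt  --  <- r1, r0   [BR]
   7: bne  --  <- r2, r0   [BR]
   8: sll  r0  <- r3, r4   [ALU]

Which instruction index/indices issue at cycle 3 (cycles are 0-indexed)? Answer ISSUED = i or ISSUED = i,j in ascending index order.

ISSUED = 5

0. mul.MUL and.ALU @i0&i1  | pair
1. add.ALU @i2  | RAW r3
2. mul.MUL ld.MEM @i3&i4  | pair
3. st.MEM @i5  | no-port MEM/BR
4. blt.BR @i6  | no-port BR/BR
5. bne.BR sll.ALU @i7&i8  | pair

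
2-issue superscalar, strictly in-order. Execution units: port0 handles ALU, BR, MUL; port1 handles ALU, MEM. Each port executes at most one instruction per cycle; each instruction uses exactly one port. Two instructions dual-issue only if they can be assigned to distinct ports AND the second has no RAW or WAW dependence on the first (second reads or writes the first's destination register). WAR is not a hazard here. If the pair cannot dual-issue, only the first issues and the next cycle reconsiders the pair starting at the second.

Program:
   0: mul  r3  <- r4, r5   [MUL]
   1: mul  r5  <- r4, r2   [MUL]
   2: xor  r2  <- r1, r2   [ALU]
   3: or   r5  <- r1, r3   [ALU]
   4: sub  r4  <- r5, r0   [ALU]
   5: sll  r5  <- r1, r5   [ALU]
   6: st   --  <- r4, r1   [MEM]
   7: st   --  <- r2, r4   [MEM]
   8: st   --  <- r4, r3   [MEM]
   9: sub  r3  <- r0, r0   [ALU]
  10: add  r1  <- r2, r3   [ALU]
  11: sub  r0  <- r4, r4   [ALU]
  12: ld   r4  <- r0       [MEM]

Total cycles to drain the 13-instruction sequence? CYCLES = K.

CYCLES = 9

[0] i0  mul  -- no-port MUL/MUL
[1] i1/i2  mul xor  -- pair
[2] i3  or  -- RAW r5
[3] i4/i5  sub sll  -- pair
[4] i6  st  -- no-port MEM/MEM
[5] i7  st  -- no-port MEM/MEM
[6] i8/i9  st sub  -- pair
[7] i10/i11  add sub  -- pair
[8] i12  ld  -- tail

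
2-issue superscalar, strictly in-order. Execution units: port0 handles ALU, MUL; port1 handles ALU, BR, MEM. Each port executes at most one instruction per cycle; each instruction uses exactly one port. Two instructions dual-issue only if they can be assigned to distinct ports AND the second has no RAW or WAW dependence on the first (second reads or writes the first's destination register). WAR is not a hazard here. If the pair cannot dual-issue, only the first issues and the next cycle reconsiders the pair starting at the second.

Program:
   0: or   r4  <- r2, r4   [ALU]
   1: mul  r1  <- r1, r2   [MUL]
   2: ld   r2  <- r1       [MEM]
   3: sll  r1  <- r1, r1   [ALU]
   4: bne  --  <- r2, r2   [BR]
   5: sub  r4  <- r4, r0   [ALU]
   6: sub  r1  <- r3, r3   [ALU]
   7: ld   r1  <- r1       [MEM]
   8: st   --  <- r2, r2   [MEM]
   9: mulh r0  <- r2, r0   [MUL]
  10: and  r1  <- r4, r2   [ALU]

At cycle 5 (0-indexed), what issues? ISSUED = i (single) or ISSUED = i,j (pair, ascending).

ISSUED = 8,9

  cy0 -> i0,i1 (or.ALU mul.MUL) pair
  cy1 -> i2,i3 (ld.MEM sll.ALU) pair
  cy2 -> i4,i5 (bne.BR sub.ALU) pair
  cy3 -> i6 (sub.ALU) RAW+WAW r1
  cy4 -> i7 (ld.MEM) no-port MEM/MEM
  cy5 -> i8,i9 (st.MEM mulh.MUL) pair
  cy6 -> i10 (and.ALU) tail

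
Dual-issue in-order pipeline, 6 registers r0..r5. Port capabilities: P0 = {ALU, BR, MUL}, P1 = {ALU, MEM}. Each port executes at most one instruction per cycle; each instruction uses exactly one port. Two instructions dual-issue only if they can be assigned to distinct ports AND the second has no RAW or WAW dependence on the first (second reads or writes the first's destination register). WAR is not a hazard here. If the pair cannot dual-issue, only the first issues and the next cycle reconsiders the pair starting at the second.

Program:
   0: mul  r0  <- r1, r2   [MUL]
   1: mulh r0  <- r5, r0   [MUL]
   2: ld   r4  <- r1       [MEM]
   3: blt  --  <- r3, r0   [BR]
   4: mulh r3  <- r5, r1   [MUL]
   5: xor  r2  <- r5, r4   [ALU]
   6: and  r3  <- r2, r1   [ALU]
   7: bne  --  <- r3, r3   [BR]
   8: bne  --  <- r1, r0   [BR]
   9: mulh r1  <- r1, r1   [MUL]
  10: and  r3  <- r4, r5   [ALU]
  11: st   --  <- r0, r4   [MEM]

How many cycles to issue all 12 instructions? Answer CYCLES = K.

CYCLES = 9

  cy0 -> i0 (mul.MUL) no-port MUL/MUL
  cy1 -> i1,i2 (mulh.MUL ld.MEM) 2-wide
  cy2 -> i3 (blt.BR) no-port BR/MUL
  cy3 -> i4,i5 (mulh.MUL xor.ALU) 2-wide
  cy4 -> i6 (and.ALU) RAW r3
  cy5 -> i7 (bne.BR) no-port BR/BR
  cy6 -> i8 (bne.BR) no-port BR/MUL
  cy7 -> i9,i10 (mulh.MUL and.ALU) 2-wide
  cy8 -> i11 (st.MEM) tail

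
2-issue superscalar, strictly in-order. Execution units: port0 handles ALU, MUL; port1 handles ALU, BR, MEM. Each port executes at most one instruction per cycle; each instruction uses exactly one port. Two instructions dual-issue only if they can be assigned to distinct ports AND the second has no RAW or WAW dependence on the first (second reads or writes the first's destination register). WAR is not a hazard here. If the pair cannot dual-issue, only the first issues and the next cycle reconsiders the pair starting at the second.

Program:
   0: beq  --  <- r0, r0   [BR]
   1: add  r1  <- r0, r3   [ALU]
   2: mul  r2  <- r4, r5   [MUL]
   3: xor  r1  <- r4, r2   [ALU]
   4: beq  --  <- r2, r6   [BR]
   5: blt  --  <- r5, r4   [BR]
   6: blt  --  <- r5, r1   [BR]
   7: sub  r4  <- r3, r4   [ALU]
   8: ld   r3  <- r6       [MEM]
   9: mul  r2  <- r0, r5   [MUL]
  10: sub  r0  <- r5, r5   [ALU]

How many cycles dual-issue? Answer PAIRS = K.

#0 head=0: beq.BR/add.ALU i0&i1 dual
#1 head=2: mul.MUL i2 RAW r2
#2 head=3: xor.ALU/beq.BR i3&i4 dual
#3 head=5: blt.BR i5 no-port BR/BR
#4 head=6: blt.BR/sub.ALU i6&i7 dual
#5 head=8: ld.MEM/mul.MUL i8&i9 dual
#6 head=10: sub.ALU i10 tail

PAIRS = 4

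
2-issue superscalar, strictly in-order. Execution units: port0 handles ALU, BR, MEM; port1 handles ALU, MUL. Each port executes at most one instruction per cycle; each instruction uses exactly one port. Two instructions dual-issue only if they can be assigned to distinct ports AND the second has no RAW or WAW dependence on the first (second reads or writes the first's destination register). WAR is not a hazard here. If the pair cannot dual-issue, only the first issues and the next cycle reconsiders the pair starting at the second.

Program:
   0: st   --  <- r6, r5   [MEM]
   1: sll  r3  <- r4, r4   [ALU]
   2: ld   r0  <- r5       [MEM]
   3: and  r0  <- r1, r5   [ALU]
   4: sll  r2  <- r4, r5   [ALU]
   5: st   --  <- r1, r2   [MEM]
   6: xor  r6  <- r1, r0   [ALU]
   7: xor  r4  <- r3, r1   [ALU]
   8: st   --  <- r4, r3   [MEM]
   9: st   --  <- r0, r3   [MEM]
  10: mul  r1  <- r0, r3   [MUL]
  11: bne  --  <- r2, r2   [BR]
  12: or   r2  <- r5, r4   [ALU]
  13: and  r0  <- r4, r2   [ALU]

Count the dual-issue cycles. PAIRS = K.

PAIRS = 5

  cy0 -> i0&i1 (st+sll) dual
  cy1 -> i2 (ld) WAW r0
  cy2 -> i3&i4 (and+sll) dual
  cy3 -> i5&i6 (st+xor) dual
  cy4 -> i7 (xor) RAW r4
  cy5 -> i8 (st) no-port MEM/MEM
  cy6 -> i9&i10 (st+mul) dual
  cy7 -> i11&i12 (bne+or) dual
  cy8 -> i13 (and) tail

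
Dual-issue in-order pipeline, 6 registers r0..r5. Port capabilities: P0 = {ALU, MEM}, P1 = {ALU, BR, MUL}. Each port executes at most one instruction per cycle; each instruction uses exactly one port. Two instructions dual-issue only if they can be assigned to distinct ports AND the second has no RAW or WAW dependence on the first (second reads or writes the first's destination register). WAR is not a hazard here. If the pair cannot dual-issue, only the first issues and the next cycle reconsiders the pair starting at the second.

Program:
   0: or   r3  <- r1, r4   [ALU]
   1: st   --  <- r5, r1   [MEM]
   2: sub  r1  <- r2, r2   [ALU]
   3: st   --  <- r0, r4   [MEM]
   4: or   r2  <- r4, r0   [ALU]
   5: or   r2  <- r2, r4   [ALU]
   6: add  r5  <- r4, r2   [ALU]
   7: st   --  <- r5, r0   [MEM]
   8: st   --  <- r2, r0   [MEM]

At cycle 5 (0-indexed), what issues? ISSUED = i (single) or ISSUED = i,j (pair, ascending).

ISSUED = 7

#0 head=0: or+st i0&i1 pair
#1 head=2: sub+st i2&i3 pair
#2 head=4: or i4 RAW+WAW r2
#3 head=5: or i5 RAW r2
#4 head=6: add i6 RAW r5
#5 head=7: st i7 no-port MEM/MEM
#6 head=8: st i8 tail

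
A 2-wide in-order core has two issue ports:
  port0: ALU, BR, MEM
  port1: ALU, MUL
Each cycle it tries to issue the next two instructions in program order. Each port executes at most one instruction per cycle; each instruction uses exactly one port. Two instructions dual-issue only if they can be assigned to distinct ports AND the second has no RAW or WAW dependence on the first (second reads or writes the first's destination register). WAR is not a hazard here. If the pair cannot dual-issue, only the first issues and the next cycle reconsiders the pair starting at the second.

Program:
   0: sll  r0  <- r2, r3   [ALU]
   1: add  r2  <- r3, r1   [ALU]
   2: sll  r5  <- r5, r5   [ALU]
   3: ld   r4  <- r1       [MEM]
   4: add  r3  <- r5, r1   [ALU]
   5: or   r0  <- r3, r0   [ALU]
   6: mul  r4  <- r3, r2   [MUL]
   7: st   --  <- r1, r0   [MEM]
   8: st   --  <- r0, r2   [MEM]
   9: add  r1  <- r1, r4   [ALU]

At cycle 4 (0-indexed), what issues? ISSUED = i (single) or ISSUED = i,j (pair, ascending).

ISSUED = 7

c0: i0,i1 sll+add  2-wide
c1: i2,i3 sll+ld  2-wide
c2: i4 add  RAW r3
c3: i5,i6 or+mul  2-wide
c4: i7 st  no-port MEM/MEM
c5: i8,i9 st+add  2-wide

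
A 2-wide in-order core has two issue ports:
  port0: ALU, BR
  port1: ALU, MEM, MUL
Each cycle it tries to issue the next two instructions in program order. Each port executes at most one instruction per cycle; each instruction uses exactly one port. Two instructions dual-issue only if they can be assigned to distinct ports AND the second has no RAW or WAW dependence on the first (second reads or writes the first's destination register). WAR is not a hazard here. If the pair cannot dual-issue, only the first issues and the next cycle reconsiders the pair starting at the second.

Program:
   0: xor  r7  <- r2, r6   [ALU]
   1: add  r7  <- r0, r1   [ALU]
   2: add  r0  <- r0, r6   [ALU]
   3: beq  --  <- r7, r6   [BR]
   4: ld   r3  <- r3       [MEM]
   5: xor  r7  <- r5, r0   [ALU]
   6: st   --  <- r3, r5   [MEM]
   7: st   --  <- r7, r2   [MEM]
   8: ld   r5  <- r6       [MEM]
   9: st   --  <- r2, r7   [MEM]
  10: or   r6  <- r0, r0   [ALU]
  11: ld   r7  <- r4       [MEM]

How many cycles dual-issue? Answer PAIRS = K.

PAIRS = 4

c0: i0 xor  WAW r7
c1: i1+i2 add/add  2-wide
c2: i3+i4 beq/ld  2-wide
c3: i5+i6 xor/st  2-wide
c4: i7 st  no-port MEM/MEM
c5: i8 ld  no-port MEM/MEM
c6: i9+i10 st/or  2-wide
c7: i11 ld  tail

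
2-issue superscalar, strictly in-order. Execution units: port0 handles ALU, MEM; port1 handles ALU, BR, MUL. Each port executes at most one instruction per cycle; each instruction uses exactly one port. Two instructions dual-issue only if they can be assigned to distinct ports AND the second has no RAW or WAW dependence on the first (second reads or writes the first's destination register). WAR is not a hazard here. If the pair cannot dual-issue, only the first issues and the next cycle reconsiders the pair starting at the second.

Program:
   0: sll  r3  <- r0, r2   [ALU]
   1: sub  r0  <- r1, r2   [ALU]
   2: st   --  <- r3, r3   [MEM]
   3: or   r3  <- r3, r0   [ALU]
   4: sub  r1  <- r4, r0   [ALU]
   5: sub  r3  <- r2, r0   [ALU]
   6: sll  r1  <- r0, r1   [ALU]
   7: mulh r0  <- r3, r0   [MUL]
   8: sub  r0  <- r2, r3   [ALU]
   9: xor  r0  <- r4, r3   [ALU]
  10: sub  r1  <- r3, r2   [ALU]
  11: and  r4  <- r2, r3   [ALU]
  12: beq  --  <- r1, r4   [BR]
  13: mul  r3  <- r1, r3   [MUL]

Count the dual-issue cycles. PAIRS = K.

PAIRS = 5

  cy0 -> i0,i1 (sll sub) dual
  cy1 -> i2,i3 (st or) dual
  cy2 -> i4,i5 (sub sub) dual
  cy3 -> i6,i7 (sll mulh) dual
  cy4 -> i8 (sub) WAW r0
  cy5 -> i9,i10 (xor sub) dual
  cy6 -> i11 (and) RAW r4
  cy7 -> i12 (beq) no-port BR/MUL
  cy8 -> i13 (mul) tail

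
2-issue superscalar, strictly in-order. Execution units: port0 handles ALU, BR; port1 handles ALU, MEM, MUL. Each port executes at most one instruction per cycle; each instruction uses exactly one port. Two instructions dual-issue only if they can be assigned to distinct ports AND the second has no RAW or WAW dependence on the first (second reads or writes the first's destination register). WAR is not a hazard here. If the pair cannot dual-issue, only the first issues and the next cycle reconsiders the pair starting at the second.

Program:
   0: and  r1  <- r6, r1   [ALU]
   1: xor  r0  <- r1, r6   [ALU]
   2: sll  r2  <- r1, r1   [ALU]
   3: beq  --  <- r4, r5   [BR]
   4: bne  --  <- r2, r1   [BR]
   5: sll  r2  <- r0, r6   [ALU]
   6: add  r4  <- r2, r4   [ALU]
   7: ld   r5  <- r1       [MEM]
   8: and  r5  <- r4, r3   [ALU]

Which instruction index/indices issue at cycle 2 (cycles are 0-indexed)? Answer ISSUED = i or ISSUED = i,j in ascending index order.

ISSUED = 3

c0: i0 and  RAW r1
c1: i1,i2 xor sll  pair
c2: i3 beq  no-port BR/BR
c3: i4,i5 bne sll  pair
c4: i6,i7 add ld  pair
c5: i8 and  tail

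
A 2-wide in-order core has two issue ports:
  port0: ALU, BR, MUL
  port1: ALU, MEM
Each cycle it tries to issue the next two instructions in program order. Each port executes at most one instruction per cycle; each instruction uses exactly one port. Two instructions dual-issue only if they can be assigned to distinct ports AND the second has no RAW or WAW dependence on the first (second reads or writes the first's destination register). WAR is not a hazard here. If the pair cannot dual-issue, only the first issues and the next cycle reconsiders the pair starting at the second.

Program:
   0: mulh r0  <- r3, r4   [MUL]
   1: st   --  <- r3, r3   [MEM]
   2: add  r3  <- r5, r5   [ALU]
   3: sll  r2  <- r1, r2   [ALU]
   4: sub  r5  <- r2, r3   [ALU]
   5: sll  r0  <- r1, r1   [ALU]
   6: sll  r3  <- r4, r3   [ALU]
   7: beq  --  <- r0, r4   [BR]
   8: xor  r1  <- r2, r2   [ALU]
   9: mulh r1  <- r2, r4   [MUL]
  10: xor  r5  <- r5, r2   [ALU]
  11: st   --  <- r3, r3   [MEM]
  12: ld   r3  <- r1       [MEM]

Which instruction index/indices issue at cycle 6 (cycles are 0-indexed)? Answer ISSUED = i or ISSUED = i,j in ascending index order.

#0 head=0: mulh.MUL/st.MEM i0&i1 2-wide
#1 head=2: add.ALU/sll.ALU i2&i3 2-wide
#2 head=4: sub.ALU/sll.ALU i4&i5 2-wide
#3 head=6: sll.ALU/beq.BR i6&i7 2-wide
#4 head=8: xor.ALU i8 WAW r1
#5 head=9: mulh.MUL/xor.ALU i9&i10 2-wide
#6 head=11: st.MEM i11 no-port MEM/MEM
#7 head=12: ld.MEM i12 tail

ISSUED = 11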